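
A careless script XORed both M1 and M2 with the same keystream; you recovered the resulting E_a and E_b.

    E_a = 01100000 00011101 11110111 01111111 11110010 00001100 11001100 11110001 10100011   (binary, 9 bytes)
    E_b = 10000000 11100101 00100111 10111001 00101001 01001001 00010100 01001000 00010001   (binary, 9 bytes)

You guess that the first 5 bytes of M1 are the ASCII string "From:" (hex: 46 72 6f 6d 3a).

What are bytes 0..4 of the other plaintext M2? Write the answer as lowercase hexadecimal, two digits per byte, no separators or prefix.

a68abfabe1

First, E_a ⊕ E_b = (M1 ⊕ K) ⊕ (M2 ⊕ K) = M1 ⊕ M2, so the key drops out. Then M2 = (M1 ⊕ M2) ⊕ M1 over the first 5 bytes.
byte 0: (60 xor 80) xor 46 = e0 xor 46 = a6
byte 1: (1d xor e5) xor 72 = f8 xor 72 = 8a
byte 2: (f7 xor 27) xor 6f = d0 xor 6f = bf
byte 3: (7f xor b9) xor 6d = c6 xor 6d = ab
byte 4: (f2 xor 29) xor 3a = db xor 3a = e1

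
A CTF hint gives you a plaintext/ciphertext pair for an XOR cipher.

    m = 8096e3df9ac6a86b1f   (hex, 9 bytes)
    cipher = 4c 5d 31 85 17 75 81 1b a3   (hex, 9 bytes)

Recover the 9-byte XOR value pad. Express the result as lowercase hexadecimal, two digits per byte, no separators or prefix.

Since cipher = m ⊕ pad, XORing both sides with m gives pad = m ⊕ cipher.
byte 0: 10000000 xor 01001100 = 11001100
byte 1: 10010110 xor 01011101 = 11001011
byte 2: 11100011 xor 00110001 = 11010010
byte 3: 11011111 xor 10000101 = 01011010
byte 4: 10011010 xor 00010111 = 10001101
byte 5: 11000110 xor 01110101 = 10110011
byte 6: 10101000 xor 10000001 = 00101001
byte 7: 01101011 xor 00011011 = 01110000
byte 8: 00011111 xor 10100011 = 10111100

cccbd25a8db32970bc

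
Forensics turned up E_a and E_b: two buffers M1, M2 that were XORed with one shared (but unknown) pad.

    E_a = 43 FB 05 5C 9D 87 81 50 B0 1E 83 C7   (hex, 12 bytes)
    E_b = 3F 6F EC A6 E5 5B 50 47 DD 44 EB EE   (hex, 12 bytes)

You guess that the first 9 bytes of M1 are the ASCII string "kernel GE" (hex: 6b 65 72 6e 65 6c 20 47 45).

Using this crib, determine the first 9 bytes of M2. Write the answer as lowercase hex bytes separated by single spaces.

17 f1 9b 94 1d b0 f1 50 28

First, E_a ⊕ E_b = (M1 ⊕ K) ⊕ (M2 ⊕ K) = M1 ⊕ M2, so the key drops out. Then M2 = (M1 ⊕ M2) ⊕ M1 over the first 9 bytes.
byte 0: (43 xor 3f) xor 6b = 7c xor 6b = 17
byte 1: (fb xor 6f) xor 65 = 94 xor 65 = f1
byte 2: (05 xor ec) xor 72 = e9 xor 72 = 9b
byte 3: (5c xor a6) xor 6e = fa xor 6e = 94
byte 4: (9d xor e5) xor 65 = 78 xor 65 = 1d
byte 5: (87 xor 5b) xor 6c = dc xor 6c = b0
byte 6: (81 xor 50) xor 20 = d1 xor 20 = f1
byte 7: (50 xor 47) xor 47 = 17 xor 47 = 50
byte 8: (b0 xor dd) xor 45 = 6d xor 45 = 28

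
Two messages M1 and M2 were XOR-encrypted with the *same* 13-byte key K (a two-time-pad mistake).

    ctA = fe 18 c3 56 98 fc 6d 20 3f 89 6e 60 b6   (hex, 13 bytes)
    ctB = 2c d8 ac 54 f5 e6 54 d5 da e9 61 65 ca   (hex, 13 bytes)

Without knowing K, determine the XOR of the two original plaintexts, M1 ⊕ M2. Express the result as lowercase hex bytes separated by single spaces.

d2 c0 6f 02 6d 1a 39 f5 e5 60 0f 05 7c

ctA ⊕ ctB = (M1 ⊕ K) ⊕ (M2 ⊕ K) = M1 ⊕ M2 — the shared key cancels under XOR.
fe ^ 2c = d2
18 ^ d8 = c0
c3 ^ ac = 6f
56 ^ 54 = 02
98 ^ f5 = 6d
fc ^ e6 = 1a
6d ^ 54 = 39
20 ^ d5 = f5
3f ^ da = e5
89 ^ e9 = 60
6e ^ 61 = 0f
60 ^ 65 = 05
b6 ^ ca = 7c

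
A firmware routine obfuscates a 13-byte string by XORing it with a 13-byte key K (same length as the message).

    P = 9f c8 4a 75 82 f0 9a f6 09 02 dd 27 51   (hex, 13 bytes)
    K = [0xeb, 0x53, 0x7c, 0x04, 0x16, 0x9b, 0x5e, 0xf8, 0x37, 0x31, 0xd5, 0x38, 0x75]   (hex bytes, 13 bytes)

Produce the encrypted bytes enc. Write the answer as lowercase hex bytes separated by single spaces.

byte 0: 9f ⊕ eb = 74
byte 1: c8 ⊕ 53 = 9b
byte 2: 4a ⊕ 7c = 36
byte 3: 75 ⊕ 04 = 71
byte 4: 82 ⊕ 16 = 94
byte 5: f0 ⊕ 9b = 6b
byte 6: 9a ⊕ 5e = c4
byte 7: f6 ⊕ f8 = 0e
byte 8: 09 ⊕ 37 = 3e
byte 9: 02 ⊕ 31 = 33
byte 10: dd ⊕ d5 = 08
byte 11: 27 ⊕ 38 = 1f
byte 12: 51 ⊕ 75 = 24

74 9b 36 71 94 6b c4 0e 3e 33 08 1f 24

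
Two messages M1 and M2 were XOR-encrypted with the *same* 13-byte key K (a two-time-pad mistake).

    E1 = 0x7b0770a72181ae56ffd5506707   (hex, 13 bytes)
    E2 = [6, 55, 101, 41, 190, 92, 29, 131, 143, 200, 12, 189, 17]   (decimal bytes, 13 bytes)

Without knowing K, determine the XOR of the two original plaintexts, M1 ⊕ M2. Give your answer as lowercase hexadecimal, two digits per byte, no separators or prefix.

7d30158e9fddb3d5701d5cda16

E1 ⊕ E2 = (M1 ⊕ K) ⊕ (M2 ⊕ K) = M1 ⊕ M2 — the shared key cancels under XOR.
123 ^   6 = 125
  7 ^  55 =  48
112 ^ 101 =  21
167 ^  41 = 142
 33 ^ 190 = 159
129 ^  92 = 221
174 ^  29 = 179
 86 ^ 131 = 213
255 ^ 143 = 112
213 ^ 200 =  29
 80 ^  12 =  92
103 ^ 189 = 218
  7 ^  17 =  22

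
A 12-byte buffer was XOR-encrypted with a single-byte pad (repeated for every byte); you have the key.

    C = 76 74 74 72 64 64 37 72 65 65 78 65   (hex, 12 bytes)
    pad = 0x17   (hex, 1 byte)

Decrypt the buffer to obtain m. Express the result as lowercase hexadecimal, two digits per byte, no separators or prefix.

The 1-byte key repeats, so the effective keystream is 17 17 17 17 17 17 17 17 17 17 17 17.
byte 0: 76 XOR 17 = 61
byte 1: 74 XOR 17 = 63
byte 2: 74 XOR 17 = 63
byte 3: 72 XOR 17 = 65
byte 4: 64 XOR 17 = 73
byte 5: 64 XOR 17 = 73
byte 6: 37 XOR 17 = 20
byte 7: 72 XOR 17 = 65
byte 8: 65 XOR 17 = 72
byte 9: 65 XOR 17 = 72
byte 10: 78 XOR 17 = 6f
byte 11: 65 XOR 17 = 72

616363657373206572726f72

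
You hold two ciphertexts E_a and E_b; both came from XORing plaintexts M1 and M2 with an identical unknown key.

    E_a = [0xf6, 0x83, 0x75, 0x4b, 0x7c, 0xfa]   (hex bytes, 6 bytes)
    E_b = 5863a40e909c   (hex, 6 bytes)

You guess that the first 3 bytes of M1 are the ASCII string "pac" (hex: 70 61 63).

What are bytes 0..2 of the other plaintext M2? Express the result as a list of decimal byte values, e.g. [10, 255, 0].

[222, 129, 178]

First, E_a ⊕ E_b = (M1 ⊕ K) ⊕ (M2 ⊕ K) = M1 ⊕ M2, so the key drops out. Then M2 = (M1 ⊕ M2) ⊕ M1 over the first 3 bytes.
byte 0: (f6 ⊕ 58) ⊕ 70 = ae ⊕ 70 = de
byte 1: (83 ⊕ 63) ⊕ 61 = e0 ⊕ 61 = 81
byte 2: (75 ⊕ a4) ⊕ 63 = d1 ⊕ 63 = b2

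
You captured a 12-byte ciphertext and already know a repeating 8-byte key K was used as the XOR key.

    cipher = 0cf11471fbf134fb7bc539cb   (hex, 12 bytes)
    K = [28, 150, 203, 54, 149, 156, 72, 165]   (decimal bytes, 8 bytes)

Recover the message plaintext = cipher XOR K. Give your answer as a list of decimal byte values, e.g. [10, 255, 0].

[16, 103, 223, 71, 110, 109, 124, 94, 103, 83, 242, 253]

The 8-byte key repeats, so the effective keystream is 1c 96 cb 36 95 9c 48 a5 1c 96 cb 36.
byte 0: 0c ⊕ 1c = 10
byte 1: f1 ⊕ 96 = 67
byte 2: 14 ⊕ cb = df
byte 3: 71 ⊕ 36 = 47
byte 4: fb ⊕ 95 = 6e
byte 5: f1 ⊕ 9c = 6d
byte 6: 34 ⊕ 48 = 7c
byte 7: fb ⊕ a5 = 5e
byte 8: 7b ⊕ 1c = 67
byte 9: c5 ⊕ 96 = 53
byte 10: 39 ⊕ cb = f2
byte 11: cb ⊕ 36 = fd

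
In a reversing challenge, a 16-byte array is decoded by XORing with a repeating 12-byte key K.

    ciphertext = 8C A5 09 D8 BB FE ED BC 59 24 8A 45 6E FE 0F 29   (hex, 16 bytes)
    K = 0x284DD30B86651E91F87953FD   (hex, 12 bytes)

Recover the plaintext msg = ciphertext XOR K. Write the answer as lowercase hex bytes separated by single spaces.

The 12-byte key repeats, so the effective keystream is 28 4d d3 0b 86 65 1e 91 f8 79 53 fd 28 4d d3 0b.
byte 0: 8c xor 28 = a4
byte 1: a5 xor 4d = e8
byte 2: 09 xor d3 = da
byte 3: d8 xor 0b = d3
byte 4: bb xor 86 = 3d
byte 5: fe xor 65 = 9b
byte 6: ed xor 1e = f3
byte 7: bc xor 91 = 2d
byte 8: 59 xor f8 = a1
byte 9: 24 xor 79 = 5d
byte 10: 8a xor 53 = d9
byte 11: 45 xor fd = b8
byte 12: 6e xor 28 = 46
byte 13: fe xor 4d = b3
byte 14: 0f xor d3 = dc
byte 15: 29 xor 0b = 22

a4 e8 da d3 3d 9b f3 2d a1 5d d9 b8 46 b3 dc 22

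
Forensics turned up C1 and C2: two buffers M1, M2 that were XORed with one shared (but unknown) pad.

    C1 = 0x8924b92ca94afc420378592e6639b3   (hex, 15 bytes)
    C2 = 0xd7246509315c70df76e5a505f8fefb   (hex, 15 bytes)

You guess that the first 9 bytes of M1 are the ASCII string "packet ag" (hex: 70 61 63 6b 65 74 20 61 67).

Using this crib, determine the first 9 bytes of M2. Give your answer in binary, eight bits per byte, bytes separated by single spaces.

First, C1 ⊕ C2 = (M1 ⊕ K) ⊕ (M2 ⊕ K) = M1 ⊕ M2, so the key drops out. Then M2 = (M1 ⊕ M2) ⊕ M1 over the first 9 bytes.
byte 0: (89 XOR d7) XOR 70 = 5e XOR 70 = 2e
byte 1: (24 XOR 24) XOR 61 = 00 XOR 61 = 61
byte 2: (b9 XOR 65) XOR 63 = dc XOR 63 = bf
byte 3: (2c XOR 09) XOR 6b = 25 XOR 6b = 4e
byte 4: (a9 XOR 31) XOR 65 = 98 XOR 65 = fd
byte 5: (4a XOR 5c) XOR 74 = 16 XOR 74 = 62
byte 6: (fc XOR 70) XOR 20 = 8c XOR 20 = ac
byte 7: (42 XOR df) XOR 61 = 9d XOR 61 = fc
byte 8: (03 XOR 76) XOR 67 = 75 XOR 67 = 12

00101110 01100001 10111111 01001110 11111101 01100010 10101100 11111100 00010010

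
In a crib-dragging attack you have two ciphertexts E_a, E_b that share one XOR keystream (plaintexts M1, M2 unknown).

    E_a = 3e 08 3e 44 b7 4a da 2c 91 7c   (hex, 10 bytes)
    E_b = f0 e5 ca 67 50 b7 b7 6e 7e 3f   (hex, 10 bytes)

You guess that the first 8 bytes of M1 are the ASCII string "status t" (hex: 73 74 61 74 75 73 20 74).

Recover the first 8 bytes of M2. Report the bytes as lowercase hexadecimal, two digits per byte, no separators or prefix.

First, E_a ⊕ E_b = (M1 ⊕ K) ⊕ (M2 ⊕ K) = M1 ⊕ M2, so the key drops out. Then M2 = (M1 ⊕ M2) ⊕ M1 over the first 8 bytes.
byte 0: (3e ⊕ f0) ⊕ 73 = ce ⊕ 73 = bd
byte 1: (08 ⊕ e5) ⊕ 74 = ed ⊕ 74 = 99
byte 2: (3e ⊕ ca) ⊕ 61 = f4 ⊕ 61 = 95
byte 3: (44 ⊕ 67) ⊕ 74 = 23 ⊕ 74 = 57
byte 4: (b7 ⊕ 50) ⊕ 75 = e7 ⊕ 75 = 92
byte 5: (4a ⊕ b7) ⊕ 73 = fd ⊕ 73 = 8e
byte 6: (da ⊕ b7) ⊕ 20 = 6d ⊕ 20 = 4d
byte 7: (2c ⊕ 6e) ⊕ 74 = 42 ⊕ 74 = 36

bd999557928e4d36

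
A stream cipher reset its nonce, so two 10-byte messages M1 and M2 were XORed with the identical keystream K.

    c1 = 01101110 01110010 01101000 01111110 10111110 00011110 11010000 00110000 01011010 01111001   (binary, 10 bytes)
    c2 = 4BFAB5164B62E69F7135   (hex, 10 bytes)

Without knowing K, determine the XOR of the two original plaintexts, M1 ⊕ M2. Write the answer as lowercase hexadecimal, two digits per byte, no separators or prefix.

2588dd68f57c36af2b4c

c1 ⊕ c2 = (M1 ⊕ K) ⊕ (M2 ⊕ K) = M1 ⊕ M2 — the shared key cancels under XOR.
byte 0: 01101110 ⊕ 01001011 = 00100101
byte 1: 01110010 ⊕ 11111010 = 10001000
byte 2: 01101000 ⊕ 10110101 = 11011101
byte 3: 01111110 ⊕ 00010110 = 01101000
byte 4: 10111110 ⊕ 01001011 = 11110101
byte 5: 00011110 ⊕ 01100010 = 01111100
byte 6: 11010000 ⊕ 11100110 = 00110110
byte 7: 00110000 ⊕ 10011111 = 10101111
byte 8: 01011010 ⊕ 01110001 = 00101011
byte 9: 01111001 ⊕ 00110101 = 01001100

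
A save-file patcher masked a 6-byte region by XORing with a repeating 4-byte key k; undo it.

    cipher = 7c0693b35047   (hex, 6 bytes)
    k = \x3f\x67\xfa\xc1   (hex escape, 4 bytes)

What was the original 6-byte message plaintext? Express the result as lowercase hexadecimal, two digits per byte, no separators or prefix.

The 4-byte key repeats, so the effective keystream is 3f 67 fa c1 3f 67.
byte 0: 7c ^ 3f = 43
byte 1: 06 ^ 67 = 61
byte 2: 93 ^ fa = 69
byte 3: b3 ^ c1 = 72
byte 4: 50 ^ 3f = 6f
byte 5: 47 ^ 67 = 20

436169726f20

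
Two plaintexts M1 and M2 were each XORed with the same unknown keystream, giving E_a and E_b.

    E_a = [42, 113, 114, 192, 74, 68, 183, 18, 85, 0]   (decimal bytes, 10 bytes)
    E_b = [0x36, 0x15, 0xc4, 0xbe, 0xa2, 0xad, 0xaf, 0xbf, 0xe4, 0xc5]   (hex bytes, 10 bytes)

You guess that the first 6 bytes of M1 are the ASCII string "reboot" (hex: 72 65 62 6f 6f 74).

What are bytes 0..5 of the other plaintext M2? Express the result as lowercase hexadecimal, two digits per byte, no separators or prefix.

6e01d411879d

First, E_a ⊕ E_b = (M1 ⊕ K) ⊕ (M2 ⊕ K) = M1 ⊕ M2, so the key drops out. Then M2 = (M1 ⊕ M2) ⊕ M1 over the first 6 bytes.
byte 0: (2a xor 36) xor 72 = 1c xor 72 = 6e
byte 1: (71 xor 15) xor 65 = 64 xor 65 = 01
byte 2: (72 xor c4) xor 62 = b6 xor 62 = d4
byte 3: (c0 xor be) xor 6f = 7e xor 6f = 11
byte 4: (4a xor a2) xor 6f = e8 xor 6f = 87
byte 5: (44 xor ad) xor 74 = e9 xor 74 = 9d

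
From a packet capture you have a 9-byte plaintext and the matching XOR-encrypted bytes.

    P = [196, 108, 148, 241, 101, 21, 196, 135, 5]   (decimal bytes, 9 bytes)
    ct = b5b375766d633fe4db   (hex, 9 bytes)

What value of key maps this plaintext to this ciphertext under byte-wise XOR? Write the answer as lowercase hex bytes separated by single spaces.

Since ct = P ⊕ key, XORing both sides with P gives key = P ⊕ ct.
c4 XOR b5 = 71
6c XOR b3 = df
94 XOR 75 = e1
f1 XOR 76 = 87
65 XOR 6d = 08
15 XOR 63 = 76
c4 XOR 3f = fb
87 XOR e4 = 63
05 XOR db = de

71 df e1 87 08 76 fb 63 de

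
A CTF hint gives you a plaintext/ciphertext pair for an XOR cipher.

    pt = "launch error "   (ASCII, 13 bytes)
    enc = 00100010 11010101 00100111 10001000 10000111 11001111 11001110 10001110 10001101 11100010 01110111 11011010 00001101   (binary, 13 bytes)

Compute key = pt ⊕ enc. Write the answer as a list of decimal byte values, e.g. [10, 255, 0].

Since enc = pt ⊕ key, XORing both sides with pt gives key = pt ⊕ enc.
6c ⊕ 22 = 4e
61 ⊕ d5 = b4
75 ⊕ 27 = 52
6e ⊕ 88 = e6
63 ⊕ 87 = e4
68 ⊕ cf = a7
20 ⊕ ce = ee
65 ⊕ 8e = eb
72 ⊕ 8d = ff
72 ⊕ e2 = 90
6f ⊕ 77 = 18
72 ⊕ da = a8
20 ⊕ 0d = 2d

[78, 180, 82, 230, 228, 167, 238, 235, 255, 144, 24, 168, 45]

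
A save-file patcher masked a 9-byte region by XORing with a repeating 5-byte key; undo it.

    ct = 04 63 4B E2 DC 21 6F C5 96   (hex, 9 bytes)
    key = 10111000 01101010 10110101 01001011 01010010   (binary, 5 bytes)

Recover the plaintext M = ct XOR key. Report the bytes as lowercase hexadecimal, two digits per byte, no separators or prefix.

bc09fea98e990570dd

The 5-byte key repeats, so the effective keystream is b8 6a b5 4b 52 b8 6a b5 4b.
byte 0:   4 ⊕ 184 = 188
byte 1:  99 ⊕ 106 =   9
byte 2:  75 ⊕ 181 = 254
byte 3: 226 ⊕  75 = 169
byte 4: 220 ⊕  82 = 142
byte 5:  33 ⊕ 184 = 153
byte 6: 111 ⊕ 106 =   5
byte 7: 197 ⊕ 181 = 112
byte 8: 150 ⊕  75 = 221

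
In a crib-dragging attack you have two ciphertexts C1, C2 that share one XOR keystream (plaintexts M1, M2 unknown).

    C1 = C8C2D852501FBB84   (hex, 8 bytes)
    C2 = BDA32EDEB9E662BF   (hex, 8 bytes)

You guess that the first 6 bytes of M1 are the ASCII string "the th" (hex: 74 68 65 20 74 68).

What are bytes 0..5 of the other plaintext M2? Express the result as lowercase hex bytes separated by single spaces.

01 09 93 ac 9d 91

First, C1 ⊕ C2 = (M1 ⊕ K) ⊕ (M2 ⊕ K) = M1 ⊕ M2, so the key drops out. Then M2 = (M1 ⊕ M2) ⊕ M1 over the first 6 bytes.
byte 0: (c8 ^ bd) ^ 74 = 75 ^ 74 = 01
byte 1: (c2 ^ a3) ^ 68 = 61 ^ 68 = 09
byte 2: (d8 ^ 2e) ^ 65 = f6 ^ 65 = 93
byte 3: (52 ^ de) ^ 20 = 8c ^ 20 = ac
byte 4: (50 ^ b9) ^ 74 = e9 ^ 74 = 9d
byte 5: (1f ^ e6) ^ 68 = f9 ^ 68 = 91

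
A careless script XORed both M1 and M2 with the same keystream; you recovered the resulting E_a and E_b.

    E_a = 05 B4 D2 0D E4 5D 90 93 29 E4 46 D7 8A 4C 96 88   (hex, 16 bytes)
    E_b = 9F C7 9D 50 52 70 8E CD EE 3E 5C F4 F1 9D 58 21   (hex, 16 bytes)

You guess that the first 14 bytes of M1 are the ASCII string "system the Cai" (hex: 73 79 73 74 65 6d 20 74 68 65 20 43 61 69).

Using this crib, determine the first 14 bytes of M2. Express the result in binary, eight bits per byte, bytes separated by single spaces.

11101001 00001010 00111100 00101001 11010011 01000000 00111110 00101010 10101111 10111111 00111010 01100000 00011010 10111000

First, E_a ⊕ E_b = (M1 ⊕ K) ⊕ (M2 ⊕ K) = M1 ⊕ M2, so the key drops out. Then M2 = (M1 ⊕ M2) ⊕ M1 over the first 14 bytes.
byte 0: (05 XOR 9f) XOR 73 = 9a XOR 73 = e9
byte 1: (b4 XOR c7) XOR 79 = 73 XOR 79 = 0a
byte 2: (d2 XOR 9d) XOR 73 = 4f XOR 73 = 3c
byte 3: (0d XOR 50) XOR 74 = 5d XOR 74 = 29
byte 4: (e4 XOR 52) XOR 65 = b6 XOR 65 = d3
byte 5: (5d XOR 70) XOR 6d = 2d XOR 6d = 40
byte 6: (90 XOR 8e) XOR 20 = 1e XOR 20 = 3e
byte 7: (93 XOR cd) XOR 74 = 5e XOR 74 = 2a
byte 8: (29 XOR ee) XOR 68 = c7 XOR 68 = af
byte 9: (e4 XOR 3e) XOR 65 = da XOR 65 = bf
byte 10: (46 XOR 5c) XOR 20 = 1a XOR 20 = 3a
byte 11: (d7 XOR f4) XOR 43 = 23 XOR 43 = 60
byte 12: (8a XOR f1) XOR 61 = 7b XOR 61 = 1a
byte 13: (4c XOR 9d) XOR 69 = d1 XOR 69 = b8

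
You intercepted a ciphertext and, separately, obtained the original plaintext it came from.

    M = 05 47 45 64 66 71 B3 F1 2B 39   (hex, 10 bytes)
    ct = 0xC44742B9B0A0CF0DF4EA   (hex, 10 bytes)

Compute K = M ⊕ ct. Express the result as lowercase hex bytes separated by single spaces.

Since ct = M ⊕ K, XORing both sides with M gives K = M ⊕ ct.
byte 0:   5 ⊕ 196 = 193
byte 1:  71 ⊕  71 =   0
byte 2:  69 ⊕  66 =   7
byte 3: 100 ⊕ 185 = 221
byte 4: 102 ⊕ 176 = 214
byte 5: 113 ⊕ 160 = 209
byte 6: 179 ⊕ 207 = 124
byte 7: 241 ⊕  13 = 252
byte 8:  43 ⊕ 244 = 223
byte 9:  57 ⊕ 234 = 211

c1 00 07 dd d6 d1 7c fc df d3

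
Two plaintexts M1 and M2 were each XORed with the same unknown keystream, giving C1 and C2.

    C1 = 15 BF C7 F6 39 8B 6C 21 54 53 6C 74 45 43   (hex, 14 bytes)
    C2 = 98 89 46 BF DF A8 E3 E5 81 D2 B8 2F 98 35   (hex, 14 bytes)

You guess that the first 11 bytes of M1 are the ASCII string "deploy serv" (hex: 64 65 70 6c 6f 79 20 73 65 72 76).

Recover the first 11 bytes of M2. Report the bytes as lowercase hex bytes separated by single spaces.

First, C1 ⊕ C2 = (M1 ⊕ K) ⊕ (M2 ⊕ K) = M1 ⊕ M2, so the key drops out. Then M2 = (M1 ⊕ M2) ⊕ M1 over the first 11 bytes.
byte 0: (15 ⊕ 98) ⊕ 64 = 8d ⊕ 64 = e9
byte 1: (bf ⊕ 89) ⊕ 65 = 36 ⊕ 65 = 53
byte 2: (c7 ⊕ 46) ⊕ 70 = 81 ⊕ 70 = f1
byte 3: (f6 ⊕ bf) ⊕ 6c = 49 ⊕ 6c = 25
byte 4: (39 ⊕ df) ⊕ 6f = e6 ⊕ 6f = 89
byte 5: (8b ⊕ a8) ⊕ 79 = 23 ⊕ 79 = 5a
byte 6: (6c ⊕ e3) ⊕ 20 = 8f ⊕ 20 = af
byte 7: (21 ⊕ e5) ⊕ 73 = c4 ⊕ 73 = b7
byte 8: (54 ⊕ 81) ⊕ 65 = d5 ⊕ 65 = b0
byte 9: (53 ⊕ d2) ⊕ 72 = 81 ⊕ 72 = f3
byte 10: (6c ⊕ b8) ⊕ 76 = d4 ⊕ 76 = a2

e9 53 f1 25 89 5a af b7 b0 f3 a2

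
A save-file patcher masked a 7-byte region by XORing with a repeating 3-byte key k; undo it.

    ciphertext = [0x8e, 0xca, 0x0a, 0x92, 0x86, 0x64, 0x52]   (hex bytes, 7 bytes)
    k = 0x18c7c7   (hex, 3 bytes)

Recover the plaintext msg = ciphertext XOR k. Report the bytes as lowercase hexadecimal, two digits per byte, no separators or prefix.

960dcd8a41a34a

The 3-byte key repeats, so the effective keystream is 18 c7 c7 18 c7 c7 18.
byte 0: 8e XOR 18 = 96
byte 1: ca XOR c7 = 0d
byte 2: 0a XOR c7 = cd
byte 3: 92 XOR 18 = 8a
byte 4: 86 XOR c7 = 41
byte 5: 64 XOR c7 = a3
byte 6: 52 XOR 18 = 4a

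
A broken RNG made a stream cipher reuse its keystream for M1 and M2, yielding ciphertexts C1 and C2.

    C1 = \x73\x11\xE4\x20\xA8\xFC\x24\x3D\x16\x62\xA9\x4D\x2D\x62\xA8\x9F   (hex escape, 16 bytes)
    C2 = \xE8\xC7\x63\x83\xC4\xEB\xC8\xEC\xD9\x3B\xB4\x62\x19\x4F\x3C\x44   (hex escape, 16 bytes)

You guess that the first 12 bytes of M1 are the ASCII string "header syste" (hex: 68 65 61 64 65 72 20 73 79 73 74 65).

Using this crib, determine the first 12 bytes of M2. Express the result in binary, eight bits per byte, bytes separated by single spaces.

11110011 10110011 11100110 11000111 00001001 01100101 11001100 10100010 10110110 00101010 01101001 01001010

First, C1 ⊕ C2 = (M1 ⊕ K) ⊕ (M2 ⊕ K) = M1 ⊕ M2, so the key drops out. Then M2 = (M1 ⊕ M2) ⊕ M1 over the first 12 bytes.
byte 0: (73 XOR e8) XOR 68 = 9b XOR 68 = f3
byte 1: (11 XOR c7) XOR 65 = d6 XOR 65 = b3
byte 2: (e4 XOR 63) XOR 61 = 87 XOR 61 = e6
byte 3: (20 XOR 83) XOR 64 = a3 XOR 64 = c7
byte 4: (a8 XOR c4) XOR 65 = 6c XOR 65 = 09
byte 5: (fc XOR eb) XOR 72 = 17 XOR 72 = 65
byte 6: (24 XOR c8) XOR 20 = ec XOR 20 = cc
byte 7: (3d XOR ec) XOR 73 = d1 XOR 73 = a2
byte 8: (16 XOR d9) XOR 79 = cf XOR 79 = b6
byte 9: (62 XOR 3b) XOR 73 = 59 XOR 73 = 2a
byte 10: (a9 XOR b4) XOR 74 = 1d XOR 74 = 69
byte 11: (4d XOR 62) XOR 65 = 2f XOR 65 = 4a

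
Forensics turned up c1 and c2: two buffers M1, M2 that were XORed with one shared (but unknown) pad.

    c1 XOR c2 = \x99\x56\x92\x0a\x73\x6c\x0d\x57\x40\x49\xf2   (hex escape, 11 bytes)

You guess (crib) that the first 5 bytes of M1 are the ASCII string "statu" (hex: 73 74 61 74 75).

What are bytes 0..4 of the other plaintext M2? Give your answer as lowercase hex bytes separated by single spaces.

Since c1 ⊕ c2 = M1 ⊕ M2, XORing with the guessed M1 bytes yields the corresponding M2 bytes: M2 = (c1 ⊕ c2) ⊕ M1.
99 ^ 73 = ea
56 ^ 74 = 22
92 ^ 61 = f3
0a ^ 74 = 7e
73 ^ 75 = 06

ea 22 f3 7e 06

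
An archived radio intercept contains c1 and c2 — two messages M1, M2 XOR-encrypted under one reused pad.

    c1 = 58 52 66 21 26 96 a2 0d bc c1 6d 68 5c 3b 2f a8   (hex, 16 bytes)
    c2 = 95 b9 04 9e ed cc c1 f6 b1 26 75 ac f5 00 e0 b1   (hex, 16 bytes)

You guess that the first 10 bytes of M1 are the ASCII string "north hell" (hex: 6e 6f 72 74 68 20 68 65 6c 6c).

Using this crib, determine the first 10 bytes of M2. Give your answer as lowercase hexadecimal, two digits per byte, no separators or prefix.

a38410cba37a0b9e618b

First, c1 ⊕ c2 = (M1 ⊕ K) ⊕ (M2 ⊕ K) = M1 ⊕ M2, so the key drops out. Then M2 = (M1 ⊕ M2) ⊕ M1 over the first 10 bytes.
byte 0: (58 XOR 95) XOR 6e = cd XOR 6e = a3
byte 1: (52 XOR b9) XOR 6f = eb XOR 6f = 84
byte 2: (66 XOR 04) XOR 72 = 62 XOR 72 = 10
byte 3: (21 XOR 9e) XOR 74 = bf XOR 74 = cb
byte 4: (26 XOR ed) XOR 68 = cb XOR 68 = a3
byte 5: (96 XOR cc) XOR 20 = 5a XOR 20 = 7a
byte 6: (a2 XOR c1) XOR 68 = 63 XOR 68 = 0b
byte 7: (0d XOR f6) XOR 65 = fb XOR 65 = 9e
byte 8: (bc XOR b1) XOR 6c = 0d XOR 6c = 61
byte 9: (c1 XOR 26) XOR 6c = e7 XOR 6c = 8b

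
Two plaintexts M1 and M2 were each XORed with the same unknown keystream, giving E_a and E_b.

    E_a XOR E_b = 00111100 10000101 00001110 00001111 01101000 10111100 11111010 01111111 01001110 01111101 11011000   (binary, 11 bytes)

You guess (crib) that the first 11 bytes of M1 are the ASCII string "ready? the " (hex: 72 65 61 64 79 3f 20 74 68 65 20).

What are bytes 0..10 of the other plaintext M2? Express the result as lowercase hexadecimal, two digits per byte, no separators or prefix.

Since E_a ⊕ E_b = M1 ⊕ M2, XORing with the guessed M1 bytes yields the corresponding M2 bytes: M2 = (E_a ⊕ E_b) ⊕ M1.
byte 0: 3c XOR 72 = 4e
byte 1: 85 XOR 65 = e0
byte 2: 0e XOR 61 = 6f
byte 3: 0f XOR 64 = 6b
byte 4: 68 XOR 79 = 11
byte 5: bc XOR 3f = 83
byte 6: fa XOR 20 = da
byte 7: 7f XOR 74 = 0b
byte 8: 4e XOR 68 = 26
byte 9: 7d XOR 65 = 18
byte 10: d8 XOR 20 = f8

4ee06f6b1183da0b2618f8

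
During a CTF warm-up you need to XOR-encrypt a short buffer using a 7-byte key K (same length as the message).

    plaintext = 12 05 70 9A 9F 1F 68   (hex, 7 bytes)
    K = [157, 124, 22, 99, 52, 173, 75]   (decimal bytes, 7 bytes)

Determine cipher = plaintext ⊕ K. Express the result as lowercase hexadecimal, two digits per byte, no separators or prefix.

8f7966f9abb223

XOR is its own inverse, so applying the key byte-wise gives the result directly.
byte 0: 12 ^ 9d = 8f
byte 1: 05 ^ 7c = 79
byte 2: 70 ^ 16 = 66
byte 3: 9a ^ 63 = f9
byte 4: 9f ^ 34 = ab
byte 5: 1f ^ ad = b2
byte 6: 68 ^ 4b = 23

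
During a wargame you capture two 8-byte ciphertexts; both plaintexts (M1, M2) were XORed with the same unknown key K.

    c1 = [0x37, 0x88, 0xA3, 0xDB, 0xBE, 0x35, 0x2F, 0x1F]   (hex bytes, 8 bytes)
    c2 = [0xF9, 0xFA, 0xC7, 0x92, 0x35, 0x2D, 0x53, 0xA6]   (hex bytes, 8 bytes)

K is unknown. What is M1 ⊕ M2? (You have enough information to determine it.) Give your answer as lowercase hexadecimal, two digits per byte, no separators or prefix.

c1 ⊕ c2 = (M1 ⊕ K) ⊕ (M2 ⊕ K) = M1 ⊕ M2 — the shared key cancels under XOR.
37 ⊕ f9 = ce
88 ⊕ fa = 72
a3 ⊕ c7 = 64
db ⊕ 92 = 49
be ⊕ 35 = 8b
35 ⊕ 2d = 18
2f ⊕ 53 = 7c
1f ⊕ a6 = b9

ce7264498b187cb9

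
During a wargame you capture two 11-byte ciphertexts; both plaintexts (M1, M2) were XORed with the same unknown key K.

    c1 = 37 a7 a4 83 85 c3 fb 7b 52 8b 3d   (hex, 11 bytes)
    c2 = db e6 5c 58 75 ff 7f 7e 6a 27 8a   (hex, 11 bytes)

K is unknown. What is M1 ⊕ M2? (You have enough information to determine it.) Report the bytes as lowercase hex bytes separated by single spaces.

c1 ⊕ c2 = (M1 ⊕ K) ⊕ (M2 ⊕ K) = M1 ⊕ M2 — the shared key cancels under XOR.
37 ⊕ db = ec
a7 ⊕ e6 = 41
a4 ⊕ 5c = f8
83 ⊕ 58 = db
85 ⊕ 75 = f0
c3 ⊕ ff = 3c
fb ⊕ 7f = 84
7b ⊕ 7e = 05
52 ⊕ 6a = 38
8b ⊕ 27 = ac
3d ⊕ 8a = b7

ec 41 f8 db f0 3c 84 05 38 ac b7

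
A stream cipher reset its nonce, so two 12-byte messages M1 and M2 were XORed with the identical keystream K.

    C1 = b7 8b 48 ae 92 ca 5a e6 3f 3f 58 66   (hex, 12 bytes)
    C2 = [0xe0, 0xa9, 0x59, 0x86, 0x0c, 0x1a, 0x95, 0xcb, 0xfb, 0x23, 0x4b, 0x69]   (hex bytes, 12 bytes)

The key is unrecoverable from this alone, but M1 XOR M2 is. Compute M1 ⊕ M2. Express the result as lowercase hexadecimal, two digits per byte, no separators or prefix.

572211289ed0cf2dc41c130f

C1 ⊕ C2 = (M1 ⊕ K) ⊕ (M2 ⊕ K) = M1 ⊕ M2 — the shared key cancels under XOR.
183 ⊕ 224 =  87
139 ⊕ 169 =  34
 72 ⊕  89 =  17
174 ⊕ 134 =  40
146 ⊕  12 = 158
202 ⊕  26 = 208
 90 ⊕ 149 = 207
230 ⊕ 203 =  45
 63 ⊕ 251 = 196
 63 ⊕  35 =  28
 88 ⊕  75 =  19
102 ⊕ 105 =  15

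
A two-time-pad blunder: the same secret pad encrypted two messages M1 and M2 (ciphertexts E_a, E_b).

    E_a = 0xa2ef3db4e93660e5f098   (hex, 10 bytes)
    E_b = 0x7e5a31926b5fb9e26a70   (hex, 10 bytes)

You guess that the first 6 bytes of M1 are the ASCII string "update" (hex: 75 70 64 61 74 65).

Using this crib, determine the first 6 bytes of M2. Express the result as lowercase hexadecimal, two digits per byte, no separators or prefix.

a9c56847f60c

First, E_a ⊕ E_b = (M1 ⊕ K) ⊕ (M2 ⊕ K) = M1 ⊕ M2, so the key drops out. Then M2 = (M1 ⊕ M2) ⊕ M1 over the first 6 bytes.
byte 0: (a2 ⊕ 7e) ⊕ 75 = dc ⊕ 75 = a9
byte 1: (ef ⊕ 5a) ⊕ 70 = b5 ⊕ 70 = c5
byte 2: (3d ⊕ 31) ⊕ 64 = 0c ⊕ 64 = 68
byte 3: (b4 ⊕ 92) ⊕ 61 = 26 ⊕ 61 = 47
byte 4: (e9 ⊕ 6b) ⊕ 74 = 82 ⊕ 74 = f6
byte 5: (36 ⊕ 5f) ⊕ 65 = 69 ⊕ 65 = 0c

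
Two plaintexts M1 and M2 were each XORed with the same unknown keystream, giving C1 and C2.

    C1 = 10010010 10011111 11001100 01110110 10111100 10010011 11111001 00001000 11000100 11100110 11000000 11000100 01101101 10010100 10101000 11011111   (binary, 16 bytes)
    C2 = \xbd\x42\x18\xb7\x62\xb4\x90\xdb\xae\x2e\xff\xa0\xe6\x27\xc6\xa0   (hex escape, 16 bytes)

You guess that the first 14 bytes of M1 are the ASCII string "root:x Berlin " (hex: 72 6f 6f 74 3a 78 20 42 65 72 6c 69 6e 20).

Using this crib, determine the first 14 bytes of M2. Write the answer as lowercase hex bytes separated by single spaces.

5d b2 bb b5 e4 5f 49 91 0f ba 53 0d e5 93

First, C1 ⊕ C2 = (M1 ⊕ K) ⊕ (M2 ⊕ K) = M1 ⊕ M2, so the key drops out. Then M2 = (M1 ⊕ M2) ⊕ M1 over the first 14 bytes.
byte 0: (92 ⊕ bd) ⊕ 72 = 2f ⊕ 72 = 5d
byte 1: (9f ⊕ 42) ⊕ 6f = dd ⊕ 6f = b2
byte 2: (cc ⊕ 18) ⊕ 6f = d4 ⊕ 6f = bb
byte 3: (76 ⊕ b7) ⊕ 74 = c1 ⊕ 74 = b5
byte 4: (bc ⊕ 62) ⊕ 3a = de ⊕ 3a = e4
byte 5: (93 ⊕ b4) ⊕ 78 = 27 ⊕ 78 = 5f
byte 6: (f9 ⊕ 90) ⊕ 20 = 69 ⊕ 20 = 49
byte 7: (08 ⊕ db) ⊕ 42 = d3 ⊕ 42 = 91
byte 8: (c4 ⊕ ae) ⊕ 65 = 6a ⊕ 65 = 0f
byte 9: (e6 ⊕ 2e) ⊕ 72 = c8 ⊕ 72 = ba
byte 10: (c0 ⊕ ff) ⊕ 6c = 3f ⊕ 6c = 53
byte 11: (c4 ⊕ a0) ⊕ 69 = 64 ⊕ 69 = 0d
byte 12: (6d ⊕ e6) ⊕ 6e = 8b ⊕ 6e = e5
byte 13: (94 ⊕ 27) ⊕ 20 = b3 ⊕ 20 = 93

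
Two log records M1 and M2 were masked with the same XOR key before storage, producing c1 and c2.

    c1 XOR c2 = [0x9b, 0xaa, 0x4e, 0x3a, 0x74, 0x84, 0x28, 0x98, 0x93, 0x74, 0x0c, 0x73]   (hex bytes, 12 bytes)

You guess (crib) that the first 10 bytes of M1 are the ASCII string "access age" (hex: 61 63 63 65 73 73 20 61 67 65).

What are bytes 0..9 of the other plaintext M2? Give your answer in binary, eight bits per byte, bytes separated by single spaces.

Since c1 ⊕ c2 = M1 ⊕ M2, XORing with the guessed M1 bytes yields the corresponding M2 bytes: M2 = (c1 ⊕ c2) ⊕ M1.
9b ^ 61 = fa
aa ^ 63 = c9
4e ^ 63 = 2d
3a ^ 65 = 5f
74 ^ 73 = 07
84 ^ 73 = f7
28 ^ 20 = 08
98 ^ 61 = f9
93 ^ 67 = f4
74 ^ 65 = 11

11111010 11001001 00101101 01011111 00000111 11110111 00001000 11111001 11110100 00010001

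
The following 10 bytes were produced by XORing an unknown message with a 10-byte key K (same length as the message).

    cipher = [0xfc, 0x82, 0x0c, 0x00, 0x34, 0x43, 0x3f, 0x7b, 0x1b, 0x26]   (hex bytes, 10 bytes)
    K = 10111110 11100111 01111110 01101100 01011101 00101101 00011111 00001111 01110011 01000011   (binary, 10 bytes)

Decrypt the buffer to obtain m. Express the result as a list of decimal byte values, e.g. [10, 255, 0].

XOR is its own inverse, so applying the key byte-wise gives the result directly.
252 ⊕ 190 =  66
130 ⊕ 231 = 101
 12 ⊕ 126 = 114
  0 ⊕ 108 = 108
 52 ⊕  93 = 105
 67 ⊕  45 = 110
 63 ⊕  31 =  32
123 ⊕  15 = 116
 27 ⊕ 115 = 104
 38 ⊕  67 = 101

[66, 101, 114, 108, 105, 110, 32, 116, 104, 101]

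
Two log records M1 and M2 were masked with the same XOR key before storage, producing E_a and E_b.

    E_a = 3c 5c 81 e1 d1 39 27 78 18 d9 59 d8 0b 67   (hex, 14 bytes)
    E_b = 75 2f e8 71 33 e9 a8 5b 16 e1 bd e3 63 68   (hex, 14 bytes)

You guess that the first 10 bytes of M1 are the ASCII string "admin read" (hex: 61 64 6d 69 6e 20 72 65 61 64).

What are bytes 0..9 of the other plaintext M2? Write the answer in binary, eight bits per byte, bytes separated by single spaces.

First, E_a ⊕ E_b = (M1 ⊕ K) ⊕ (M2 ⊕ K) = M1 ⊕ M2, so the key drops out. Then M2 = (M1 ⊕ M2) ⊕ M1 over the first 10 bytes.
byte 0: (3c XOR 75) XOR 61 = 49 XOR 61 = 28
byte 1: (5c XOR 2f) XOR 64 = 73 XOR 64 = 17
byte 2: (81 XOR e8) XOR 6d = 69 XOR 6d = 04
byte 3: (e1 XOR 71) XOR 69 = 90 XOR 69 = f9
byte 4: (d1 XOR 33) XOR 6e = e2 XOR 6e = 8c
byte 5: (39 XOR e9) XOR 20 = d0 XOR 20 = f0
byte 6: (27 XOR a8) XOR 72 = 8f XOR 72 = fd
byte 7: (78 XOR 5b) XOR 65 = 23 XOR 65 = 46
byte 8: (18 XOR 16) XOR 61 = 0e XOR 61 = 6f
byte 9: (d9 XOR e1) XOR 64 = 38 XOR 64 = 5c

00101000 00010111 00000100 11111001 10001100 11110000 11111101 01000110 01101111 01011100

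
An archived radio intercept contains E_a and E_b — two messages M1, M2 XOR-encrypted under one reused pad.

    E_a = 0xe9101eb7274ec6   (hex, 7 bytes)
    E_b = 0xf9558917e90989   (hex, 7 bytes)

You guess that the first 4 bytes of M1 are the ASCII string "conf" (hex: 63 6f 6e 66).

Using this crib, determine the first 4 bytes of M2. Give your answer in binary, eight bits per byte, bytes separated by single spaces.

01110011 00101010 11111001 11000110

First, E_a ⊕ E_b = (M1 ⊕ K) ⊕ (M2 ⊕ K) = M1 ⊕ M2, so the key drops out. Then M2 = (M1 ⊕ M2) ⊕ M1 over the first 4 bytes.
byte 0: (e9 xor f9) xor 63 = 10 xor 63 = 73
byte 1: (10 xor 55) xor 6f = 45 xor 6f = 2a
byte 2: (1e xor 89) xor 6e = 97 xor 6e = f9
byte 3: (b7 xor 17) xor 66 = a0 xor 66 = c6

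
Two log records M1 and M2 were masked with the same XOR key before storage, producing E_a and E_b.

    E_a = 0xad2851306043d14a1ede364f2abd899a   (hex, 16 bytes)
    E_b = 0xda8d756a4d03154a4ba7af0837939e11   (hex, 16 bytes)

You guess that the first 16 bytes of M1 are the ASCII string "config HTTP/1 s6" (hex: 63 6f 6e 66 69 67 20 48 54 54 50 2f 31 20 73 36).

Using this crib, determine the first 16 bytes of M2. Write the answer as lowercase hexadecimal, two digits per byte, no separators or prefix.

14ca4a3c4427e448012dc9682c0e64bd

First, E_a ⊕ E_b = (M1 ⊕ K) ⊕ (M2 ⊕ K) = M1 ⊕ M2, so the key drops out. Then M2 = (M1 ⊕ M2) ⊕ M1 over the first 16 bytes.
byte 0: (ad xor da) xor 63 = 77 xor 63 = 14
byte 1: (28 xor 8d) xor 6f = a5 xor 6f = ca
byte 2: (51 xor 75) xor 6e = 24 xor 6e = 4a
byte 3: (30 xor 6a) xor 66 = 5a xor 66 = 3c
byte 4: (60 xor 4d) xor 69 = 2d xor 69 = 44
byte 5: (43 xor 03) xor 67 = 40 xor 67 = 27
byte 6: (d1 xor 15) xor 20 = c4 xor 20 = e4
byte 7: (4a xor 4a) xor 48 = 00 xor 48 = 48
byte 8: (1e xor 4b) xor 54 = 55 xor 54 = 01
byte 9: (de xor a7) xor 54 = 79 xor 54 = 2d
byte 10: (36 xor af) xor 50 = 99 xor 50 = c9
byte 11: (4f xor 08) xor 2f = 47 xor 2f = 68
byte 12: (2a xor 37) xor 31 = 1d xor 31 = 2c
byte 13: (bd xor 93) xor 20 = 2e xor 20 = 0e
byte 14: (89 xor 9e) xor 73 = 17 xor 73 = 64
byte 15: (9a xor 11) xor 36 = 8b xor 36 = bd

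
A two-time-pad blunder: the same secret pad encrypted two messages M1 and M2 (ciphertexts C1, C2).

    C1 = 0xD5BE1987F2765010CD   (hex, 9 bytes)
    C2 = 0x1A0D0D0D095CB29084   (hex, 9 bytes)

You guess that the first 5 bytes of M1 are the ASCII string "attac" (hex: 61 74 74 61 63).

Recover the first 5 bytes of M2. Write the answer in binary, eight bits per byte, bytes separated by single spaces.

10101110 11000111 01100000 11101011 10011000

First, C1 ⊕ C2 = (M1 ⊕ K) ⊕ (M2 ⊕ K) = M1 ⊕ M2, so the key drops out. Then M2 = (M1 ⊕ M2) ⊕ M1 over the first 5 bytes.
byte 0: (d5 ⊕ 1a) ⊕ 61 = cf ⊕ 61 = ae
byte 1: (be ⊕ 0d) ⊕ 74 = b3 ⊕ 74 = c7
byte 2: (19 ⊕ 0d) ⊕ 74 = 14 ⊕ 74 = 60
byte 3: (87 ⊕ 0d) ⊕ 61 = 8a ⊕ 61 = eb
byte 4: (f2 ⊕ 09) ⊕ 63 = fb ⊕ 63 = 98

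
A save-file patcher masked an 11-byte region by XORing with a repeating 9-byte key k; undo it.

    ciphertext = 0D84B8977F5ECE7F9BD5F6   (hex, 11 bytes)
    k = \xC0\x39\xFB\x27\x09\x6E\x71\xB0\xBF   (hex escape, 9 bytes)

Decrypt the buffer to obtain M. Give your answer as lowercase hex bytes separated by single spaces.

The 9-byte key repeats, so the effective keystream is c0 39 fb 27 09 6e 71 b0 bf c0 39.
byte 0: 0d ^ c0 = cd
byte 1: 84 ^ 39 = bd
byte 2: b8 ^ fb = 43
byte 3: 97 ^ 27 = b0
byte 4: 7f ^ 09 = 76
byte 5: 5e ^ 6e = 30
byte 6: ce ^ 71 = bf
byte 7: 7f ^ b0 = cf
byte 8: 9b ^ bf = 24
byte 9: d5 ^ c0 = 15
byte 10: f6 ^ 39 = cf

cd bd 43 b0 76 30 bf cf 24 15 cf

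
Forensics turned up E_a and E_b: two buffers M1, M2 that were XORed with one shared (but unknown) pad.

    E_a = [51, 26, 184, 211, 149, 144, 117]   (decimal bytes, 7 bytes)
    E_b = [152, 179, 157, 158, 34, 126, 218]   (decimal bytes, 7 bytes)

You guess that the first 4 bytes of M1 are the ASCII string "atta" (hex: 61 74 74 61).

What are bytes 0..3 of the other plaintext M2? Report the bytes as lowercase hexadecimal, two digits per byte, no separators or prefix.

cadd512c

First, E_a ⊕ E_b = (M1 ⊕ K) ⊕ (M2 ⊕ K) = M1 ⊕ M2, so the key drops out. Then M2 = (M1 ⊕ M2) ⊕ M1 over the first 4 bytes.
byte 0: (33 XOR 98) XOR 61 = ab XOR 61 = ca
byte 1: (1a XOR b3) XOR 74 = a9 XOR 74 = dd
byte 2: (b8 XOR 9d) XOR 74 = 25 XOR 74 = 51
byte 3: (d3 XOR 9e) XOR 61 = 4d XOR 61 = 2c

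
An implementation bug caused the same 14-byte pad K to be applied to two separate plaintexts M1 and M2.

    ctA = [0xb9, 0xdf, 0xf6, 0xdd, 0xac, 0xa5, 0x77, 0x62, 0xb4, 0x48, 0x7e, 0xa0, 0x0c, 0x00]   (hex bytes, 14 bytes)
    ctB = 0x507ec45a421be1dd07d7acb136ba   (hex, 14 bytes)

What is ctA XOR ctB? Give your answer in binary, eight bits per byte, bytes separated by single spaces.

11101001 10100001 00110010 10000111 11101110 10111110 10010110 10111111 10110011 10011111 11010010 00010001 00111010 10111010

ctA ⊕ ctB = (M1 ⊕ K) ⊕ (M2 ⊕ K) = M1 ⊕ M2 — the shared key cancels under XOR.
b9 ^ 50 = e9
df ^ 7e = a1
f6 ^ c4 = 32
dd ^ 5a = 87
ac ^ 42 = ee
a5 ^ 1b = be
77 ^ e1 = 96
62 ^ dd = bf
b4 ^ 07 = b3
48 ^ d7 = 9f
7e ^ ac = d2
a0 ^ b1 = 11
0c ^ 36 = 3a
00 ^ ba = ba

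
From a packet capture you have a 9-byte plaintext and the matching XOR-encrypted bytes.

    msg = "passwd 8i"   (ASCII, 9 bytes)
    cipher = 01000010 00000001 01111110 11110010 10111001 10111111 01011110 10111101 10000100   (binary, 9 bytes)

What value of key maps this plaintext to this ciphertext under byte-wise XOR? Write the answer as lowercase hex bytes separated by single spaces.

32 60 0d 81 ce db 7e 85 ed

Since cipher = msg ⊕ key, XORing both sides with msg gives key = msg ⊕ cipher.
01110000 XOR 01000010 = 00110010
01100001 XOR 00000001 = 01100000
01110011 XOR 01111110 = 00001101
01110011 XOR 11110010 = 10000001
01110111 XOR 10111001 = 11001110
01100100 XOR 10111111 = 11011011
00100000 XOR 01011110 = 01111110
00111000 XOR 10111101 = 10000101
01101001 XOR 10000100 = 11101101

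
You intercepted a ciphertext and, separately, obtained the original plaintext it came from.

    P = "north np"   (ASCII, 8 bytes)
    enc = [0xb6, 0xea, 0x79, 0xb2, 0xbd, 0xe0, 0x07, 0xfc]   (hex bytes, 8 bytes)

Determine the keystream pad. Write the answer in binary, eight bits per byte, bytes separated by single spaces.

11011000 10000101 00001011 11000110 11010101 11000000 01101001 10001100

Since enc = P ⊕ pad, XORing both sides with P gives pad = P ⊕ enc.
byte 0: 110 ^ 182 = 216
byte 1: 111 ^ 234 = 133
byte 2: 114 ^ 121 =  11
byte 3: 116 ^ 178 = 198
byte 4: 104 ^ 189 = 213
byte 5:  32 ^ 224 = 192
byte 6: 110 ^   7 = 105
byte 7: 112 ^ 252 = 140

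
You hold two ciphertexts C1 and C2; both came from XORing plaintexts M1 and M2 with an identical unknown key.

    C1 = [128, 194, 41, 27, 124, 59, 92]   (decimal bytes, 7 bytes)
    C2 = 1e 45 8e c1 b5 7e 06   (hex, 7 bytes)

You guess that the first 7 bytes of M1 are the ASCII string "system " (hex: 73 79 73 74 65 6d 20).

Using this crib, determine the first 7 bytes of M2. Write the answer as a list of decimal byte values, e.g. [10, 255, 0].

[237, 254, 212, 174, 172, 40, 122]

First, C1 ⊕ C2 = (M1 ⊕ K) ⊕ (M2 ⊕ K) = M1 ⊕ M2, so the key drops out. Then M2 = (M1 ⊕ M2) ⊕ M1 over the first 7 bytes.
byte 0: (80 xor 1e) xor 73 = 9e xor 73 = ed
byte 1: (c2 xor 45) xor 79 = 87 xor 79 = fe
byte 2: (29 xor 8e) xor 73 = a7 xor 73 = d4
byte 3: (1b xor c1) xor 74 = da xor 74 = ae
byte 4: (7c xor b5) xor 65 = c9 xor 65 = ac
byte 5: (3b xor 7e) xor 6d = 45 xor 6d = 28
byte 6: (5c xor 06) xor 20 = 5a xor 20 = 7a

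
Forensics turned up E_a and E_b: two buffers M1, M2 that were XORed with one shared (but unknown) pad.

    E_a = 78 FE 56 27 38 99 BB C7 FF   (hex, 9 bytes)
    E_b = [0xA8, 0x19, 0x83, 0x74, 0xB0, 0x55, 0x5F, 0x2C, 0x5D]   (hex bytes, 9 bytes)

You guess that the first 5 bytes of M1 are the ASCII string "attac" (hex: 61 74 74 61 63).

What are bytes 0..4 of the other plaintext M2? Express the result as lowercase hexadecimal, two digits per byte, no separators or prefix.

First, E_a ⊕ E_b = (M1 ⊕ K) ⊕ (M2 ⊕ K) = M1 ⊕ M2, so the key drops out. Then M2 = (M1 ⊕ M2) ⊕ M1 over the first 5 bytes.
byte 0: (78 XOR a8) XOR 61 = d0 XOR 61 = b1
byte 1: (fe XOR 19) XOR 74 = e7 XOR 74 = 93
byte 2: (56 XOR 83) XOR 74 = d5 XOR 74 = a1
byte 3: (27 XOR 74) XOR 61 = 53 XOR 61 = 32
byte 4: (38 XOR b0) XOR 63 = 88 XOR 63 = eb

b193a132eb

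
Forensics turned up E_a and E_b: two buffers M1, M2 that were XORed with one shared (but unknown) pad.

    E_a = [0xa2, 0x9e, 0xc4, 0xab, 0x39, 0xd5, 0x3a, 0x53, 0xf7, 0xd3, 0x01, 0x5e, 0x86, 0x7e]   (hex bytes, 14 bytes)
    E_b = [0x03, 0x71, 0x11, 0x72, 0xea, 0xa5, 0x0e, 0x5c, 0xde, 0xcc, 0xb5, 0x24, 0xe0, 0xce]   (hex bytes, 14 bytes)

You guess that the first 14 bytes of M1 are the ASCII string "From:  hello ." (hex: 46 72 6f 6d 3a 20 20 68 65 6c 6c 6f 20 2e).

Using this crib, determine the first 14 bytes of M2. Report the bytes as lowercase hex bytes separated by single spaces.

First, E_a ⊕ E_b = (M1 ⊕ K) ⊕ (M2 ⊕ K) = M1 ⊕ M2, so the key drops out. Then M2 = (M1 ⊕ M2) ⊕ M1 over the first 14 bytes.
byte 0: (a2 ⊕ 03) ⊕ 46 = a1 ⊕ 46 = e7
byte 1: (9e ⊕ 71) ⊕ 72 = ef ⊕ 72 = 9d
byte 2: (c4 ⊕ 11) ⊕ 6f = d5 ⊕ 6f = ba
byte 3: (ab ⊕ 72) ⊕ 6d = d9 ⊕ 6d = b4
byte 4: (39 ⊕ ea) ⊕ 3a = d3 ⊕ 3a = e9
byte 5: (d5 ⊕ a5) ⊕ 20 = 70 ⊕ 20 = 50
byte 6: (3a ⊕ 0e) ⊕ 20 = 34 ⊕ 20 = 14
byte 7: (53 ⊕ 5c) ⊕ 68 = 0f ⊕ 68 = 67
byte 8: (f7 ⊕ de) ⊕ 65 = 29 ⊕ 65 = 4c
byte 9: (d3 ⊕ cc) ⊕ 6c = 1f ⊕ 6c = 73
byte 10: (01 ⊕ b5) ⊕ 6c = b4 ⊕ 6c = d8
byte 11: (5e ⊕ 24) ⊕ 6f = 7a ⊕ 6f = 15
byte 12: (86 ⊕ e0) ⊕ 20 = 66 ⊕ 20 = 46
byte 13: (7e ⊕ ce) ⊕ 2e = b0 ⊕ 2e = 9e

e7 9d ba b4 e9 50 14 67 4c 73 d8 15 46 9e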